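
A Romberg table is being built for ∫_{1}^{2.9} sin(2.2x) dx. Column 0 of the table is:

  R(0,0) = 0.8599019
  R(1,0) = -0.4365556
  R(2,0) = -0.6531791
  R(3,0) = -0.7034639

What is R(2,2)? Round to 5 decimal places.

Richardson extrapolation on the trapezoidal column (denominator 4−1=3):
R(1,1) = (4·(-0.4365556) − 0.8599019) / 3 = -0.8687081
R(2,1) = -0.6531791 + (-0.6531791 − (-0.4365556))/3 = -0.7253869
R(2,2) = (16·(-0.7253869) − (-0.8687081)) / 15 = -0.7158322
(Column j=1 coincides with Simpson's rule on the same nodes.)

-0.71583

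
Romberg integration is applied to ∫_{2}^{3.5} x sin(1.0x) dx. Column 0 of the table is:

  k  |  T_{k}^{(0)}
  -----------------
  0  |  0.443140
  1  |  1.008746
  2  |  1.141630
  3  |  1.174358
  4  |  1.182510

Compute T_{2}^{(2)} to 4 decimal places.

1.1852

Richardson extrapolation on the trapezoidal column (denominator 4−1=3):
T_{1}^{(1)} = 1.008746 + (1.008746 − 0.443140)/3 = 1.197281
T_{2}^{(1)} = 1.141630 + (1.141630 − 1.008746)/3 = 1.185925
T_{2}^{(2)} = 1.185925 + (1.185925 − 1.197281)/15 = 1.185168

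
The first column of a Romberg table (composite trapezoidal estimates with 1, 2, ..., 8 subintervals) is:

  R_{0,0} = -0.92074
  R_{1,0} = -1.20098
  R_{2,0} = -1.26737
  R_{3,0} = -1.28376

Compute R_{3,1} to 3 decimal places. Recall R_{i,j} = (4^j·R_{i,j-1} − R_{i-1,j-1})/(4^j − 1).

-1.289

Richardson extrapolation on the trapezoidal column (denominator 4−1=3):
R_{3,1} = -1.28376 + (-1.28376 − (-1.26737))/3 = -1.28922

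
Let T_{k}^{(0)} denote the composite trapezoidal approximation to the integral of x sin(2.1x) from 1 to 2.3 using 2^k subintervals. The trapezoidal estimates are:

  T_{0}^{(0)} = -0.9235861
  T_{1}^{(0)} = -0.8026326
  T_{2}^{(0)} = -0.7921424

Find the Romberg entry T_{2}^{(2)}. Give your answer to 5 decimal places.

-0.79040

T_{1}^{(1)} = (4·(-0.8026326) − (-0.9235861)) / 3 = -0.7623148
T_{2}^{(1)} = (4·(-0.7921424) − (-0.8026326)) / 3 = -0.7886457
T_{2}^{(2)} = (16·(-0.7886457) − (-0.7623148)) / 15 = -0.7904011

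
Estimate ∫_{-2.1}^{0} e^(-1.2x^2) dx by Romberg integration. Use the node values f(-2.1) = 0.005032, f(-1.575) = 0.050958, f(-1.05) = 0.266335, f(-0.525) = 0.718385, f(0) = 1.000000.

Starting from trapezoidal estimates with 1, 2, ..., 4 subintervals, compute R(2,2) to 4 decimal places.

0.8132

R(0,0) (trapezoid, 1 panel, h=2.1000): 1.055284
R(1,0) (trapezoid, 2 panels, h=1.0500): 0.807294
R(2,0) (trapezoid, 4 panels, h=0.5250): 0.807552
R(1,1) = 0.807294 + (0.807294 − 1.055284)/3 = 0.724631
R(2,1) = 0.807552 + (0.807552 − 0.807294)/3 = 0.807638
R(2,2) = 0.807638 + (0.807638 − 0.724631)/15 = 0.813172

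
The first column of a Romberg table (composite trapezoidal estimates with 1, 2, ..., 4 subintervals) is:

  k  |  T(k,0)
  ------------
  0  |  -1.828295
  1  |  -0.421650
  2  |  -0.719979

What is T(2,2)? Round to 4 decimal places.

-0.8772

Richardson extrapolation on the trapezoidal column (denominator 4−1=3):
T(1,1) = (4·(-0.421650) − (-1.828295)) / 3 = 0.047232
T(2,1) = (4·(-0.719979) − (-0.421650)) / 3 = -0.819422
T(2,2) = -0.819422 + (-0.819422 − 0.047232)/15 = -0.877199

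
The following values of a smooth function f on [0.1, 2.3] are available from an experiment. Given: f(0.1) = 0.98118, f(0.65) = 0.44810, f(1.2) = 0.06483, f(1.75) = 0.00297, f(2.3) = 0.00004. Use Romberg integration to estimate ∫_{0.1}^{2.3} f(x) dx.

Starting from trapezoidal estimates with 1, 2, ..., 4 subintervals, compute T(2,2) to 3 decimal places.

T(0,0) (trapezoid, 1 panel, h=2.2000): 1.07934
T(1,0) (trapezoid, 2 panels, h=1.1000): 0.61098
T(2,0) (trapezoid, 4 panels, h=0.5500): 0.55358
T(1,1) = 0.61098 + (0.61098 − 1.07934)/3 = 0.45486
T(2,1) = 0.55358 + (0.55358 − 0.61098)/3 = 0.53445
T(2,2) = 0.53445 + (0.53445 − 0.45486)/15 = 0.53976

0.540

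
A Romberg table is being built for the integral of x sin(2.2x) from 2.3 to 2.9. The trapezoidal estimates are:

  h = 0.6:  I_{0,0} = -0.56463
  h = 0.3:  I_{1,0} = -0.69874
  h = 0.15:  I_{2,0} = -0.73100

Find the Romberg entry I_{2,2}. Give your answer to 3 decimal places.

-0.742

Richardson extrapolation on the trapezoidal column (denominator 4−1=3):
I_{1,1} = (4·(-0.69874) − (-0.56463)) / 3 = -0.74344
I_{2,1} = -0.73100 + (-0.73100 − (-0.69874))/3 = -0.74175
I_{2,2} = -0.74175 + (-0.74175 − (-0.74344))/15 = -0.74164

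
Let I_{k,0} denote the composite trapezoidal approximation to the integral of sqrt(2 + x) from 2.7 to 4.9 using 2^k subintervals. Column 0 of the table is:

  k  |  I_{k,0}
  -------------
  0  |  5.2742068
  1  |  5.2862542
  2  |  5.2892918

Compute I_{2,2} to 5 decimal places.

Richardson extrapolation on the trapezoidal column (denominator 4−1=3):
I_{1,1} = 5.2862542 + (5.2862542 − 5.2742068)/3 = 5.2902700
I_{2,1} = (4·5.2892918 − 5.2862542) / 3 = 5.2903043
I_{2,2} = 5.2903043 + (5.2903043 − 5.2902700)/15 = 5.2903066

5.29031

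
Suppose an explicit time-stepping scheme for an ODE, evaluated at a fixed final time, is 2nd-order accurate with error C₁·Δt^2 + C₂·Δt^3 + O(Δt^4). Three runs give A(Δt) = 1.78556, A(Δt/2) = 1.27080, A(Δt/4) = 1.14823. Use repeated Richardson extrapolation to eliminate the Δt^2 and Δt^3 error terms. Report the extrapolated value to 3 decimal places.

1.109

First eliminate the Δt^2 term (factor 2^2 = 4):
  B₁ = (4·1.27080 − 1.78556)/3 = 1.09921
  B₂ = (4·1.14823 − 1.27080)/3 = 1.10737
Then eliminate the Δt^3 term (factor 2^3 = 8):
  (8·1.10737 − 1.09921)/7 = 1.10854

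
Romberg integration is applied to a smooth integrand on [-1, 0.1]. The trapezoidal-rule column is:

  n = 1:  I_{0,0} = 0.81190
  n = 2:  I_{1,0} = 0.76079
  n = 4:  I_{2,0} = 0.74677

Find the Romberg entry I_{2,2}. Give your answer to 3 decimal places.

0.742

Richardson extrapolation on the trapezoidal column (denominator 4−1=3):
I_{1,1} = 0.76079 + (0.76079 − 0.81190)/3 = 0.74375
I_{2,1} = 0.74677 + (0.74677 − 0.76079)/3 = 0.74210
I_{2,2} = 0.74210 + (0.74210 − 0.74375)/15 = 0.74199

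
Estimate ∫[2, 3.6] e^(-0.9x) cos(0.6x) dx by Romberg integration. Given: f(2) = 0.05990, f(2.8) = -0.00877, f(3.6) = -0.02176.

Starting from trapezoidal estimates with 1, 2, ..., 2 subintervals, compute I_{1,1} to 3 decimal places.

I_{0,0} (trapezoid, 1 panel, h=1.6000): 0.03051
I_{1,0} (trapezoid, 2 panels, h=0.8000): 0.00824
I_{1,1} = 0.00824 + (0.00824 − 0.03051)/3 = 0.00082

0.001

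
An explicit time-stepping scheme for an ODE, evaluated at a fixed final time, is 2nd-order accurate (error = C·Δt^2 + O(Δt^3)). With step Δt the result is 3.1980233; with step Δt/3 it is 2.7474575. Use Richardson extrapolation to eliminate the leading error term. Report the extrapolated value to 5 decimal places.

Extrapolated value = (9·A(Δt/3) − A(Δt)) / (9 − 1)
= (9·2.7474575 − 3.1980233) / 8
= 21.5290942 / 8 = 2.6911368

2.69114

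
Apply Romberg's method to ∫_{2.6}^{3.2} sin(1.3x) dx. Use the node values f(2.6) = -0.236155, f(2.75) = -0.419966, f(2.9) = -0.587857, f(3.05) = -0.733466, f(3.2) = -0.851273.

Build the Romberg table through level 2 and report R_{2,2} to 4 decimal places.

R_{0,0} (trapezoid, 1 panel, h=0.6000): -0.326228
R_{1,0} (trapezoid, 2 panels, h=0.3000): -0.339471
R_{2,0} (trapezoid, 4 panels, h=0.1500): -0.342750
R_{1,1} = -0.339471 + (-0.339471 − (-0.326228))/3 = -0.343885
R_{2,1} = -0.342750 + (-0.342750 − (-0.339471))/3 = -0.343843
R_{2,2} = -0.343843 + (-0.343843 − (-0.343885))/15 = -0.343840

-0.3438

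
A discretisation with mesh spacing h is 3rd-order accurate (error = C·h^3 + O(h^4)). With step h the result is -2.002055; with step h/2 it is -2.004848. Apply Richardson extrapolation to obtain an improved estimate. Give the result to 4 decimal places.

Extrapolated value = (8·A(h/2) − A(h)) / (8 − 1)
= (8·(-2.004848) − (-2.002055)) / 7
= -14.036729 / 7 = -2.005247

-2.0052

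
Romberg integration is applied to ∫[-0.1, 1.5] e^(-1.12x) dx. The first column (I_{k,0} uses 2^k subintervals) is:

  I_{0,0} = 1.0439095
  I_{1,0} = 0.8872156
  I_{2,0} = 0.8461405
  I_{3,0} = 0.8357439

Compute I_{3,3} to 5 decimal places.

I_{1,1} = 0.8872156 + (0.8872156 − 1.0439095)/3 = 0.8349843
I_{2,1} = 0.8461405 + (0.8461405 − 0.8872156)/3 = 0.8324488
I_{3,1} = (4·0.8357439 − 0.8461405) / 3 = 0.8322784
I_{2,2} = (16·0.8324488 − 0.8349843) / 15 = 0.8322798
I_{3,2} = 0.8322784 + (0.8322784 − 0.8324488)/15 = 0.8322670
I_{3,3} = 0.8322670 + (0.8322670 − 0.8322798)/63 = 0.8322668

0.83227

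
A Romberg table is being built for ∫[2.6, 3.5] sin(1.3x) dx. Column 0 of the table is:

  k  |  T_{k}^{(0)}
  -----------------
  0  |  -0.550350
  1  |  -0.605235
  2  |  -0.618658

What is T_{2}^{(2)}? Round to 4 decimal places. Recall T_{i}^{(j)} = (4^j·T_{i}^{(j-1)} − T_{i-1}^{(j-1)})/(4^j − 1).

-0.6231

Richardson extrapolation on the trapezoidal column (denominator 4−1=3):
T_{1}^{(1)} = -0.605235 + (-0.605235 − (-0.550350))/3 = -0.623530
T_{2}^{(1)} = (4·(-0.618658) − (-0.605235)) / 3 = -0.623132
T_{2}^{(2)} = -0.623132 + (-0.623132 − (-0.623530))/15 = -0.623105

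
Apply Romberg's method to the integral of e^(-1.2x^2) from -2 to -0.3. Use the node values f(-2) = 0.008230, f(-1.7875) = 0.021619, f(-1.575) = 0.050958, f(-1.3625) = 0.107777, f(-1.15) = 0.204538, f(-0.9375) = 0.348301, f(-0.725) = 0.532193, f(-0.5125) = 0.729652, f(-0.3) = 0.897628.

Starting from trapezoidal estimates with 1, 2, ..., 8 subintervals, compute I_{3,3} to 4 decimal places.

I_{0,0} (trapezoid, 1 panel, h=1.7000): 0.769979
I_{1,0} (trapezoid, 2 panels, h=0.8500): 0.558847
I_{2,0} (trapezoid, 4 panels, h=0.4250): 0.527263
I_{3,0} (trapezoid, 8 panels, h=0.2125): 0.520193
I_{1,1} = 0.558847 + (0.558847 − 0.769979)/3 = 0.488470
I_{2,1} = 0.527263 + (0.527263 − 0.558847)/3 = 0.516735
I_{3,1} = 0.520193 + (0.520193 − 0.527263)/3 = 0.517836
I_{2,2} = 0.516735 + (0.516735 − 0.488470)/15 = 0.518619
I_{3,2} = 0.517836 + (0.517836 − 0.516735)/15 = 0.517909
I_{3,3} = 0.517909 + (0.517909 − 0.518619)/63 = 0.517898

0.5179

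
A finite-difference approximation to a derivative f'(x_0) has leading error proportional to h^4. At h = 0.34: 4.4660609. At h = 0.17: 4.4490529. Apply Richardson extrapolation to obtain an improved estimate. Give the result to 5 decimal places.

The leading error scales as h^4; refining by a factor of 2 reduces it by 2^4 = 16.
Extrapolated value = (16·A(h/2) − A(h)) / (16 − 1)
= (16·4.4490529 − 4.4660609) / 15
= 66.7187855 / 15 = 4.4479190

4.44792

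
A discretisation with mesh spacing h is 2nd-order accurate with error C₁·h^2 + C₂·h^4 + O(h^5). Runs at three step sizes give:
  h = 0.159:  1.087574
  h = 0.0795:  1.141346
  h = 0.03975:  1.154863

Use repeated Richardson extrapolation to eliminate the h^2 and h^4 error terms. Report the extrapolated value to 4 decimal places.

1.1594

First eliminate the h^2 term (factor 2^2 = 4):
  B₁ = (4·1.141346 − 1.087574)/3 = 1.159270
  B₂ = (4·1.154863 − 1.141346)/3 = 1.159369
Then eliminate the h^4 term (factor 2^4 = 16):
  (16·1.159369 − 1.159270)/15 = 1.159376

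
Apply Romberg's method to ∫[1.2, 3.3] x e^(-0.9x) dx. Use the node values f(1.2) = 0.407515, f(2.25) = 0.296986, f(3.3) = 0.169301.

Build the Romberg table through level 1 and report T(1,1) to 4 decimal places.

T(0,0) (trapezoid, 1 panel, h=2.1000): 0.605657
T(1,0) (trapezoid, 2 panels, h=1.0500): 0.614664
T(1,1) = 0.614664 + (0.614664 − 0.605657)/3 = 0.617666

0.6177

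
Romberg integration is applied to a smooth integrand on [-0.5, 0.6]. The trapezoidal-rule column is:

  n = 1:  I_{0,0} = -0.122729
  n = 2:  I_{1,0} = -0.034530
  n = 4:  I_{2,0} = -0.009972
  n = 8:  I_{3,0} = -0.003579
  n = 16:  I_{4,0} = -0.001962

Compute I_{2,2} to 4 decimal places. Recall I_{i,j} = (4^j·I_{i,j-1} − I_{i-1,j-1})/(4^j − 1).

I_{1,1} = -0.034530 + (-0.034530 − (-0.122729))/3 = -0.005130
I_{2,1} = -0.009972 + (-0.009972 − (-0.034530))/3 = -0.001786
I_{2,2} = (16·(-0.001786) − (-0.005130)) / 15 = -0.001563

-0.0016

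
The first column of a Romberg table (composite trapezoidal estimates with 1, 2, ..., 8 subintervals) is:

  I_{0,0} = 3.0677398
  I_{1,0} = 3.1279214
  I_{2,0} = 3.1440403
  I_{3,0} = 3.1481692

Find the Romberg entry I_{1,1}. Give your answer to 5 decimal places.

3.14798

Richardson extrapolation on the trapezoidal column (denominator 4−1=3):
I_{1,1} = (4·3.1279214 − 3.0677398) / 3 = 3.1479819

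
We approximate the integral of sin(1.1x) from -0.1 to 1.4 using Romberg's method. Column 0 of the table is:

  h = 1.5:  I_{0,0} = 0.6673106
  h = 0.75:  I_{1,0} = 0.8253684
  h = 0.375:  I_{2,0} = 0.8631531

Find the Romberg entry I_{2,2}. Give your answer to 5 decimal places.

0.87559

I_{1,1} = 0.8253684 + (0.8253684 − 0.6673106)/3 = 0.8780543
I_{2,1} = 0.8631531 + (0.8631531 − 0.8253684)/3 = 0.8757480
I_{2,2} = (16·0.8757480 − 0.8780543) / 15 = 0.8755942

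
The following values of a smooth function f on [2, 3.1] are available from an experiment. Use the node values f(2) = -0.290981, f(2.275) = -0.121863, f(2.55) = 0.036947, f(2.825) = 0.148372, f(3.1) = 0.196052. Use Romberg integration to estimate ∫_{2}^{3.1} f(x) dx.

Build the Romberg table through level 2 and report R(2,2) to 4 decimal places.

0.0077

R(0,0) (trapezoid, 1 panel, h=1.1000): -0.052211
R(1,0) (trapezoid, 2 panels, h=0.5500): -0.005785
R(2,0) (trapezoid, 4 panels, h=0.2750): 0.004398
R(1,1) = -0.005785 + (-0.005785 − (-0.052211))/3 = 0.009690
R(2,1) = 0.004398 + (0.004398 − (-0.005785))/3 = 0.007792
R(2,2) = 0.007792 + (0.007792 − 0.009690)/15 = 0.007665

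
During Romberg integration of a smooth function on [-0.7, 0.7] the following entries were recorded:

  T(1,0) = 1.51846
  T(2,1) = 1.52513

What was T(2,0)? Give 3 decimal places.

1.523

From T(2,1) = (4·T(2,0) − T(1,0))/3, solve for T(2,0):
4·T(2,0) = 3·1.52513 + 1.51846 = 6.09385
T(2,0) = 1.52346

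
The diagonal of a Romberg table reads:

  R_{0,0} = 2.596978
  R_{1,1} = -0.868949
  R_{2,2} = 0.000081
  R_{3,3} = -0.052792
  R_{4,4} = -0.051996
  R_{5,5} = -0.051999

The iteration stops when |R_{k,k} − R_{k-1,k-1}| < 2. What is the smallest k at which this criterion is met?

|R_{1,1} − R_{0,0}| = 3.465927 ≥ 2
|R_{2,2} − R_{1,1}| = 0.869030 < 2

k = 2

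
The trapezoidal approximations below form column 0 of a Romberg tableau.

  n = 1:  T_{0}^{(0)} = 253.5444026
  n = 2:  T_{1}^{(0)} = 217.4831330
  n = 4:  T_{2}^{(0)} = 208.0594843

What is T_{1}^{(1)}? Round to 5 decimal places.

T_{1}^{(1)} = 217.4831330 + (217.4831330 − 253.5444026)/3 = 205.4627098
(Column j=1 coincides with Simpson's rule on the same nodes.)

205.46271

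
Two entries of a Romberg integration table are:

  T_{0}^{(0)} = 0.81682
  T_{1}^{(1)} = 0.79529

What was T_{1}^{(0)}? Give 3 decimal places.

0.801

From T_{1}^{(1)} = (4·T_{1}^{(0)} − T_{0}^{(0)})/3, solve for T_{1}^{(0)}:
4·T_{1}^{(0)} = 3·0.79529 + 0.81682 = 3.20269
T_{1}^{(0)} = 0.80067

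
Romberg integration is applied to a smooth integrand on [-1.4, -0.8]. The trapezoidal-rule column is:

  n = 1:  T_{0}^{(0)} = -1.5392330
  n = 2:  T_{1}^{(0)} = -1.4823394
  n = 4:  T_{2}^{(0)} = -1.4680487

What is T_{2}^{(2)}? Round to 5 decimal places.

-1.46328

Richardson extrapolation on the trapezoidal column (denominator 4−1=3):
T_{1}^{(1)} = -1.4823394 + (-1.4823394 − (-1.5392330))/3 = -1.4633749
T_{2}^{(1)} = -1.4680487 + (-1.4680487 − (-1.4823394))/3 = -1.4632851
T_{2}^{(2)} = -1.4632851 + (-1.4632851 − (-1.4633749))/15 = -1.4632791
(Column j=1 coincides with Simpson's rule on the same nodes.)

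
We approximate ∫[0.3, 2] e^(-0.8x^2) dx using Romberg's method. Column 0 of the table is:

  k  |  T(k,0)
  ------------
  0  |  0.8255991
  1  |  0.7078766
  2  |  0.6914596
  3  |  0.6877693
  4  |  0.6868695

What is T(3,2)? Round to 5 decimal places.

T(2,1) = (4·0.6914596 − 0.7078766) / 3 = 0.6859873
T(3,1) = 0.6877693 + (0.6877693 − 0.6914596)/3 = 0.6865392
T(3,2) = 0.6865392 + (0.6865392 − 0.6859873)/15 = 0.6865760

0.68658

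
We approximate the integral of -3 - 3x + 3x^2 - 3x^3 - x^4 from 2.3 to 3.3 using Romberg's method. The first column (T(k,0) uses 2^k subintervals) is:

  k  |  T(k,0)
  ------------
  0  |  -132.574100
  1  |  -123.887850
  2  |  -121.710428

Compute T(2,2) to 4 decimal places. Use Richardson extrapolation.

Richardson extrapolation on the trapezoidal column (denominator 4−1=3):
T(1,1) = (4·(-123.887850) − (-132.574100)) / 3 = -120.992433
T(2,1) = -121.710428 + (-121.710428 − (-123.887850))/3 = -120.984621
T(2,2) = (16·(-120.984621) − (-120.992433)) / 15 = -120.984100

-120.9841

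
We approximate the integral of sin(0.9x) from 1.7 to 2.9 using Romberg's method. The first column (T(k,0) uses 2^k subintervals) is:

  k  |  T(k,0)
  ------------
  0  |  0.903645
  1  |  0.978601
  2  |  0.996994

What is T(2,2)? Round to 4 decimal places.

1.0031

T(1,1) = (4·0.978601 − 0.903645) / 3 = 1.003586
T(2,1) = 0.996994 + (0.996994 − 0.978601)/3 = 1.003125
T(2,2) = 1.003125 + (1.003125 − 1.003586)/15 = 1.003094
(Column j=1 coincides with Simpson's rule on the same nodes.)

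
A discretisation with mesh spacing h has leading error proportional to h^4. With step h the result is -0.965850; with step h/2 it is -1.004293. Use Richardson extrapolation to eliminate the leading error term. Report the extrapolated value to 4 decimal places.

-1.0069

The leading error scales as h^4; refining by a factor of 2 reduces it by 2^4 = 16.
Extrapolated value = (16·A(h/2) − A(h)) / (16 − 1)
= (16·(-1.004293) − (-0.965850)) / 15
= -15.102838 / 15 = -1.006856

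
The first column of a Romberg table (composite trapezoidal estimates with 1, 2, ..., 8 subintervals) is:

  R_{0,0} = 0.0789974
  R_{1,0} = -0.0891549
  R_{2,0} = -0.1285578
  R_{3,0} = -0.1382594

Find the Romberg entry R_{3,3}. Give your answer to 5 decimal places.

-0.14148

Richardson extrapolation on the trapezoidal column (denominator 4−1=3):
R_{1,1} = (4·(-0.0891549) − 0.0789974) / 3 = -0.1452057
R_{2,1} = -0.1285578 + (-0.1285578 − (-0.0891549))/3 = -0.1416921
R_{3,1} = (4·(-0.1382594) − (-0.1285578)) / 3 = -0.1414933
R_{2,2} = -0.1416921 + (-0.1416921 − (-0.1452057))/15 = -0.1414579
R_{3,2} = (16·(-0.1414933) − (-0.1416921)) / 15 = -0.1414800
R_{3,3} = (64·(-0.1414800) − (-0.1414579)) / 63 = -0.1414804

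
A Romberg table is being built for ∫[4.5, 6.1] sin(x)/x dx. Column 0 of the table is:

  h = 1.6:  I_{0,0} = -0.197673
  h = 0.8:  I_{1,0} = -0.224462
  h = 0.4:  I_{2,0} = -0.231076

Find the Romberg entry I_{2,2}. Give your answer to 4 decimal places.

-0.2333

I_{1,1} = (4·(-0.224462) − (-0.197673)) / 3 = -0.233392
I_{2,1} = (4·(-0.231076) − (-0.224462)) / 3 = -0.233281
I_{2,2} = -0.233281 + (-0.233281 − (-0.233392))/15 = -0.233274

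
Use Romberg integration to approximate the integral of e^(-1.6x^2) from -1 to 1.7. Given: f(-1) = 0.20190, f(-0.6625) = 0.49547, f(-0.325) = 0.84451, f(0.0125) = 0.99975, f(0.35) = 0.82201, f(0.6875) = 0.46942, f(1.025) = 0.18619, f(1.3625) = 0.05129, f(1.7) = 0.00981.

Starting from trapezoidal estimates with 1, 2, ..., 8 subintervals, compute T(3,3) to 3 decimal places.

1.348

T(0,0) (trapezoid, 1 panel, h=2.7000): 0.28581
T(1,0) (trapezoid, 2 panels, h=1.3500): 1.25262
T(2,0) (trapezoid, 4 panels, h=0.6750): 1.32203
T(3,0) (trapezoid, 8 panels, h=0.3375): 1.34139
T(1,1) = 1.25262 + (1.25262 − 0.28581)/3 = 1.57489
T(2,1) = 1.32203 + (1.32203 − 1.25262)/3 = 1.34517
T(3,1) = 1.34139 + (1.34139 − 1.32203)/3 = 1.34784
T(2,2) = 1.34517 + (1.34517 − 1.57489)/15 = 1.32986
T(3,2) = 1.34784 + (1.34784 − 1.34517)/15 = 1.34802
T(3,3) = 1.34802 + (1.34802 − 1.32986)/63 = 1.34831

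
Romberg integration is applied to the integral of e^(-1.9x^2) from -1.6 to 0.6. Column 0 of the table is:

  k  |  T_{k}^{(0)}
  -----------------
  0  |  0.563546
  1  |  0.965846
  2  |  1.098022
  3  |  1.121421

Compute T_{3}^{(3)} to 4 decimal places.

1.1281

T_{1}^{(1)} = (4·0.965846 − 0.563546) / 3 = 1.099946
T_{2}^{(1)} = (4·1.098022 − 0.965846) / 3 = 1.142081
T_{3}^{(1)} = 1.121421 + (1.121421 − 1.098022)/3 = 1.129221
T_{2}^{(2)} = 1.142081 + (1.142081 − 1.099946)/15 = 1.144890
T_{3}^{(2)} = 1.129221 + (1.129221 − 1.142081)/15 = 1.128364
T_{3}^{(3)} = 1.128364 + (1.128364 − 1.144890)/63 = 1.128102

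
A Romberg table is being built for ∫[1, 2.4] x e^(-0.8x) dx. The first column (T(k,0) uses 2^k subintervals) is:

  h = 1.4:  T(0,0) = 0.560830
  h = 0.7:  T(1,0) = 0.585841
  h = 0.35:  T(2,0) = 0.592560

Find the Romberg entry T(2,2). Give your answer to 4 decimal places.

Richardson extrapolation on the trapezoidal column (denominator 4−1=3):
T(1,1) = 0.585841 + (0.585841 − 0.560830)/3 = 0.594178
T(2,1) = (4·0.592560 − 0.585841) / 3 = 0.594800
T(2,2) = (16·0.594800 − 0.594178) / 15 = 0.594841

0.5948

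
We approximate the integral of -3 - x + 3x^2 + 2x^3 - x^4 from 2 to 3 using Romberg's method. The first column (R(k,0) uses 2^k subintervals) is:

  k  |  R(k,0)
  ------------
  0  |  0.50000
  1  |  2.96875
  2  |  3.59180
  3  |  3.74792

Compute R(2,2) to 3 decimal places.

Richardson extrapolation on the trapezoidal column (denominator 4−1=3):
R(1,1) = (4·2.96875 − 0.50000) / 3 = 3.79167
R(2,1) = (4·3.59180 − 2.96875) / 3 = 3.79948
R(2,2) = 3.79948 + (3.79948 − 3.79167)/15 = 3.80000

3.800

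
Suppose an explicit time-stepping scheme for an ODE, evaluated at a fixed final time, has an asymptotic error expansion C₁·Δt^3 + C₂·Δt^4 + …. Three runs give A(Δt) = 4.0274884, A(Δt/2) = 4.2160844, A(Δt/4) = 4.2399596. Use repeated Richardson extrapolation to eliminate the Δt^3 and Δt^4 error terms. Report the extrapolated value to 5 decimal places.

4.24339

First eliminate the Δt^3 term (factor 2^3 = 8):
  B₁ = (8·4.2160844 − 4.0274884)/7 = 4.2430267
  B₂ = (8·4.2399596 − 4.2160844)/7 = 4.2433703
Then eliminate the Δt^4 term (factor 2^4 = 16):
  (16·4.2433703 − 4.2430267)/15 = 4.2433932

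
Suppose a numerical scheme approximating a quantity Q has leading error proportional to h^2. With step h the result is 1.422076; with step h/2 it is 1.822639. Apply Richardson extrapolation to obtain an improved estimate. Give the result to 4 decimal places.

1.9562

The leading error scales as h^2; refining by a factor of 2 reduces it by 2^2 = 4.
Extrapolated value = (4·A(h/2) − A(h)) / (4 − 1)
= (4·1.822639 − 1.422076) / 3
= 5.868480 / 3 = 1.956160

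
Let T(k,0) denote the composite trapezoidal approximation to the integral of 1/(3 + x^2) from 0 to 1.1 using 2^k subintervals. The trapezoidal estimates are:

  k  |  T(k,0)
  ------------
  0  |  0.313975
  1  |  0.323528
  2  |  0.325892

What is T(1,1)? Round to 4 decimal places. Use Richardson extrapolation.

T(1,1) = 0.323528 + (0.323528 − 0.313975)/3 = 0.326712

0.3267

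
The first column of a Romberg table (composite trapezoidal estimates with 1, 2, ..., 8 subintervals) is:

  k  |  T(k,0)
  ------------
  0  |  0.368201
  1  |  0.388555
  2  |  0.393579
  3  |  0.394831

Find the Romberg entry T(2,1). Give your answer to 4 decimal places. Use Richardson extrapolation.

0.3953

Richardson extrapolation on the trapezoidal column (denominator 4−1=3):
T(2,1) = (4·0.393579 − 0.388555) / 3 = 0.395254
(Column j=1 coincides with Simpson's rule on the same nodes.)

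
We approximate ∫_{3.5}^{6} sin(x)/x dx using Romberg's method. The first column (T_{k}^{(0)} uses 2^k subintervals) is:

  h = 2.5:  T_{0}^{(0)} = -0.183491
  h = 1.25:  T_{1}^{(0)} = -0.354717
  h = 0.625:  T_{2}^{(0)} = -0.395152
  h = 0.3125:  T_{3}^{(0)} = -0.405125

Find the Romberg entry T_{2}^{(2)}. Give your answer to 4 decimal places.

-0.4084

Richardson extrapolation on the trapezoidal column (denominator 4−1=3):
T_{1}^{(1)} = (4·(-0.354717) − (-0.183491)) / 3 = -0.411792
T_{2}^{(1)} = -0.395152 + (-0.395152 − (-0.354717))/3 = -0.408630
T_{2}^{(2)} = -0.408630 + (-0.408630 − (-0.411792))/15 = -0.408419
(Column j=1 coincides with Simpson's rule on the same nodes.)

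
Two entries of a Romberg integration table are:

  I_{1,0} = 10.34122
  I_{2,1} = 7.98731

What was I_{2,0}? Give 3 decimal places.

8.576

From I_{2,1} = (4·I_{2,0} − I_{1,0})/3, solve for I_{2,0}:
4·I_{2,0} = 3·7.98731 + 10.34122 = 34.30315
I_{2,0} = 8.57579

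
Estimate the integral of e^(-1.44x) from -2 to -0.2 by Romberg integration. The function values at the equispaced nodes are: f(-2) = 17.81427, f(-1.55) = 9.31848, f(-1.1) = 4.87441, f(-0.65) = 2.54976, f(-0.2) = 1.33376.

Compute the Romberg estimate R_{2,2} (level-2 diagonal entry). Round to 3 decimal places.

11.446

R_{0,0} (trapezoid, 1 panel, h=1.8000): 17.23323
R_{1,0} (trapezoid, 2 panels, h=0.9000): 13.00358
R_{2,0} (trapezoid, 4 panels, h=0.4500): 11.84250
R_{1,1} = 13.00358 + (13.00358 − 17.23323)/3 = 11.59370
R_{2,1} = 11.84250 + (11.84250 − 13.00358)/3 = 11.45547
R_{2,2} = 11.45547 + (11.45547 − 11.59370)/15 = 11.44625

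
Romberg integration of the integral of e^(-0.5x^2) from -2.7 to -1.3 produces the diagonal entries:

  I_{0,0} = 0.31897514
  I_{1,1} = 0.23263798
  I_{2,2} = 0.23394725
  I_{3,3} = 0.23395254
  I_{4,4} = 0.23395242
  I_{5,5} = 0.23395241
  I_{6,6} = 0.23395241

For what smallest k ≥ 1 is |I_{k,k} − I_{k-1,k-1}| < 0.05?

k = 2

|I_{1,1} − I_{0,0}| = 0.08633716 ≥ 0.05
|I_{2,2} − I_{1,1}| = 0.00130927 < 0.05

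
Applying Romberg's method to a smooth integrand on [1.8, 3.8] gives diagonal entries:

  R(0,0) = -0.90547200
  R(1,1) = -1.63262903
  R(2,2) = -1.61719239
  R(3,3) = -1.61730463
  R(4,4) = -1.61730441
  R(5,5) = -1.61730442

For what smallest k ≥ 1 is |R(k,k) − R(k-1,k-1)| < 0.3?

|R(1,1) − R(0,0)| = 0.72715703 ≥ 0.3
|R(2,2) − R(1,1)| = 0.01543664 < 0.3

k = 2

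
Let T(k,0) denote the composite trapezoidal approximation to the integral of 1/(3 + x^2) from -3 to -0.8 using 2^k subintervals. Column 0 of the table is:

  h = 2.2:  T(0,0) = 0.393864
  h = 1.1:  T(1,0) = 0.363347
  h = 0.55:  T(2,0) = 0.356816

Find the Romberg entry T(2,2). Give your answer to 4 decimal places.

0.3547

Richardson extrapolation on the trapezoidal column (denominator 4−1=3):
T(1,1) = 0.363347 + (0.363347 − 0.393864)/3 = 0.353175
T(2,1) = 0.356816 + (0.356816 − 0.363347)/3 = 0.354639
T(2,2) = 0.354639 + (0.354639 − 0.353175)/15 = 0.354737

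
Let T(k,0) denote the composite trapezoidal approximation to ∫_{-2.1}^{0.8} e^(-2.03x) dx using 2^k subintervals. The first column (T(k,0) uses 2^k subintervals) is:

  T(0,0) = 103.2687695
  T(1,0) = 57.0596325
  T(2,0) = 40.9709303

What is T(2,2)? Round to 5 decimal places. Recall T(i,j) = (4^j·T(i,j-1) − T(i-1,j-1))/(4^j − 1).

T(1,1) = (4·57.0596325 − 103.2687695) / 3 = 41.6565868
T(2,1) = 40.9709303 + (40.9709303 − 57.0596325)/3 = 35.6080296
T(2,2) = 35.6080296 + (35.6080296 − 41.6565868)/15 = 35.2047925

35.20479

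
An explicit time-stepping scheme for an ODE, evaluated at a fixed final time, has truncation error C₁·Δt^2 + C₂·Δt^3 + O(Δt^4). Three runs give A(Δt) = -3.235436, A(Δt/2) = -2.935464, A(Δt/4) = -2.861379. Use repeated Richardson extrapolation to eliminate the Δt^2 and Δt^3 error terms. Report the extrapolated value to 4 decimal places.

-2.8369

First eliminate the Δt^2 term (factor 2^2 = 4):
  B₁ = (4·(-2.935464) − (-3.235436))/3 = -2.835473
  B₂ = (4·(-2.861379) − (-2.935464))/3 = -2.836684
Then eliminate the Δt^3 term (factor 2^3 = 8):
  (8·(-2.836684) − (-2.835473))/7 = -2.836857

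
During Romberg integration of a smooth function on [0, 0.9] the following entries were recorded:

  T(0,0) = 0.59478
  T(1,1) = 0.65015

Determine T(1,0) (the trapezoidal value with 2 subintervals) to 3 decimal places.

0.636

From T(1,1) = (4·T(1,0) − T(0,0))/3, solve for T(1,0):
4·T(1,0) = 3·0.65015 + 0.59478 = 2.54523
T(1,0) = 0.63631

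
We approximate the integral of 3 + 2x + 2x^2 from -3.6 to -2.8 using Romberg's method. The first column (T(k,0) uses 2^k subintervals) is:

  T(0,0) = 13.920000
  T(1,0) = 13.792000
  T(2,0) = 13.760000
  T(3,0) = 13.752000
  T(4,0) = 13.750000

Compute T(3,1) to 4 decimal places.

13.7493

T(3,1) = 13.752000 + (13.752000 − 13.760000)/3 = 13.749333
(Column j=1 coincides with Simpson's rule on the same nodes.)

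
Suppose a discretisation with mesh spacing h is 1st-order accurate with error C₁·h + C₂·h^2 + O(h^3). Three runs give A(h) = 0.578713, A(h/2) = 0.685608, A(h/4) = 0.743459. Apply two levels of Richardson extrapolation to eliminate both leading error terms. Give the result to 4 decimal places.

0.8042

First eliminate the h term (factor 2^1 = 2):
  B₁ = (2·0.685608 − 0.578713)/1 = 0.792503
  B₂ = (2·0.743459 − 0.685608)/1 = 0.801310
Then eliminate the h^2 term (factor 2^2 = 4):
  (4·0.801310 − 0.792503)/3 = 0.804246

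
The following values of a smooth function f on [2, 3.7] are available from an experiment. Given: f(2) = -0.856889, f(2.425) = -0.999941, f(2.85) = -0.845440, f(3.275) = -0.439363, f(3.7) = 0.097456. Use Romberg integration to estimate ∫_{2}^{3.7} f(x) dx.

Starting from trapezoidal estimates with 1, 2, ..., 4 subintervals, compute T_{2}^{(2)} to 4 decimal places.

-1.1620

T_{0}^{(0)} (trapezoid, 1 panel, h=1.7000): -0.645518
T_{1}^{(0)} (trapezoid, 2 panels, h=0.8500): -1.041383
T_{2}^{(0)} (trapezoid, 4 panels, h=0.4250): -1.132396
T_{1}^{(1)} = -1.041383 + (-1.041383 − (-0.645518))/3 = -1.173338
T_{2}^{(1)} = -1.132396 + (-1.132396 − (-1.041383))/3 = -1.162734
T_{2}^{(2)} = -1.162734 + (-1.162734 − (-1.173338))/15 = -1.162027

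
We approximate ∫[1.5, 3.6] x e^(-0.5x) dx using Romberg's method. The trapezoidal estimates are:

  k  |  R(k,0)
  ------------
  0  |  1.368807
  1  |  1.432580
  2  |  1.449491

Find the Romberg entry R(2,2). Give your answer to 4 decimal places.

1.4552

Richardson extrapolation on the trapezoidal column (denominator 4−1=3):
R(1,1) = 1.432580 + (1.432580 − 1.368807)/3 = 1.453838
R(2,1) = 1.449491 + (1.449491 − 1.432580)/3 = 1.455128
R(2,2) = 1.455128 + (1.455128 − 1.453838)/15 = 1.455214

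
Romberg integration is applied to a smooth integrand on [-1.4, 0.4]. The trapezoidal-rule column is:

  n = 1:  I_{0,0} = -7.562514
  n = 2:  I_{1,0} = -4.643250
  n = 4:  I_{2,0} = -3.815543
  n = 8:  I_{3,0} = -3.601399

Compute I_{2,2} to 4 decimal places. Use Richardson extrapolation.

-3.5309

I_{1,1} = -4.643250 + (-4.643250 − (-7.562514))/3 = -3.670162
I_{2,1} = -3.815543 + (-3.815543 − (-4.643250))/3 = -3.539641
I_{2,2} = (16·(-3.539641) − (-3.670162)) / 15 = -3.530940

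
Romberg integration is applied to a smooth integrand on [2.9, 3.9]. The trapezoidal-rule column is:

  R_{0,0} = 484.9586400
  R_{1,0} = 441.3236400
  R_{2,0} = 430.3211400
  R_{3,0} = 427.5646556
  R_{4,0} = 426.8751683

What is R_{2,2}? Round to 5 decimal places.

426.64531

Richardson extrapolation on the trapezoidal column (denominator 4−1=3):
R_{1,1} = 441.3236400 + (441.3236400 − 484.9586400)/3 = 426.7786400
R_{2,1} = 430.3211400 + (430.3211400 − 441.3236400)/3 = 426.6536400
R_{2,2} = (16·426.6536400 − 426.7786400) / 15 = 426.6453067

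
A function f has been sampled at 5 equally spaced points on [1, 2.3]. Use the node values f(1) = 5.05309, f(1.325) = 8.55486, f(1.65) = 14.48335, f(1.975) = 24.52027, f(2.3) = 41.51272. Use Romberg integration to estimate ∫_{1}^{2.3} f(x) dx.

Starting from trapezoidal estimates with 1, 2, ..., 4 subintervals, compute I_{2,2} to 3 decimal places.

22.507

I_{0,0} (trapezoid, 1 panel, h=1.3000): 30.26778
I_{1,0} (trapezoid, 2 panels, h=0.6500): 24.54807
I_{2,0} (trapezoid, 4 panels, h=0.3250): 23.02345
I_{1,1} = 24.54807 + (24.54807 − 30.26778)/3 = 22.64150
I_{2,1} = 23.02345 + (23.02345 − 24.54807)/3 = 22.51524
I_{2,2} = 22.51524 + (22.51524 − 22.64150)/15 = 22.50682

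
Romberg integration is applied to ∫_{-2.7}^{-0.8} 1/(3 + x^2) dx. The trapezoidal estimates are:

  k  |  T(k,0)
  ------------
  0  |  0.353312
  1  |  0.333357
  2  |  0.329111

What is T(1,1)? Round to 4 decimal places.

0.3267

Richardson extrapolation on the trapezoidal column (denominator 4−1=3):
T(1,1) = 0.333357 + (0.333357 − 0.353312)/3 = 0.326705
(Column j=1 coincides with Simpson's rule on the same nodes.)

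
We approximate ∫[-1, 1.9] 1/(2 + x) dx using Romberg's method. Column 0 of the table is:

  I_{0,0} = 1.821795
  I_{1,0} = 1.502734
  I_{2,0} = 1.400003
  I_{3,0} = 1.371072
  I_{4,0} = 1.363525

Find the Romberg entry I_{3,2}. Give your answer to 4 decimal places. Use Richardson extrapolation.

I_{2,1} = (4·1.400003 − 1.502734) / 3 = 1.365759
I_{3,1} = (4·1.371072 − 1.400003) / 3 = 1.361428
I_{3,2} = (16·1.361428 − 1.365759) / 15 = 1.361139

1.3611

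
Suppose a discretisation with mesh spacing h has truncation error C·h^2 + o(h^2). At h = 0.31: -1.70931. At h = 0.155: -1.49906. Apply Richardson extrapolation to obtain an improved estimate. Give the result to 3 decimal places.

Extrapolated value = (4·A(h/2) − A(h)) / (4 − 1)
= (4·(-1.49906) − (-1.70931)) / 3
= -4.28693 / 3 = -1.42898

-1.429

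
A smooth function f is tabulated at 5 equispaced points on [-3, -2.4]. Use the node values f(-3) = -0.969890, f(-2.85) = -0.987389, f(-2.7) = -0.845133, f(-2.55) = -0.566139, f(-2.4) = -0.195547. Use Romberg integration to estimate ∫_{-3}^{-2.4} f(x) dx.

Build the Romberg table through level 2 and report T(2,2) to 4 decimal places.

-0.4534

T(0,0) (trapezoid, 1 panel, h=0.6000): -0.349631
T(1,0) (trapezoid, 2 panels, h=0.3000): -0.428355
T(2,0) (trapezoid, 4 panels, h=0.1500): -0.447207
T(1,1) = -0.428355 + (-0.428355 − (-0.349631))/3 = -0.454596
T(2,1) = -0.447207 + (-0.447207 − (-0.428355))/3 = -0.453491
T(2,2) = -0.453491 + (-0.453491 − (-0.454596))/15 = -0.453417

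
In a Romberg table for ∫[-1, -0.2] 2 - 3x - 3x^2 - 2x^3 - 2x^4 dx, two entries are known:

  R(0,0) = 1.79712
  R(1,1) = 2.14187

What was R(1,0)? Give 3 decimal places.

2.056

From R(1,1) = (4·R(1,0) − R(0,0))/3, solve for R(1,0):
4·R(1,0) = 3·2.14187 + 1.79712 = 8.22273
R(1,0) = 2.05568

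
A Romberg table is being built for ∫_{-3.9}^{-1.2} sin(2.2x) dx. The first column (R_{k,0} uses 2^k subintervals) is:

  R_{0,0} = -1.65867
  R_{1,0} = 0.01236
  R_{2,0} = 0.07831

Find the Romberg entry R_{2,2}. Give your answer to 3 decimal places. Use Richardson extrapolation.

0.069

Richardson extrapolation on the trapezoidal column (denominator 4−1=3):
R_{1,1} = 0.01236 + (0.01236 − (-1.65867))/3 = 0.56937
R_{2,1} = (4·0.07831 − 0.01236) / 3 = 0.10029
R_{2,2} = 0.10029 + (0.10029 − 0.56937)/15 = 0.06902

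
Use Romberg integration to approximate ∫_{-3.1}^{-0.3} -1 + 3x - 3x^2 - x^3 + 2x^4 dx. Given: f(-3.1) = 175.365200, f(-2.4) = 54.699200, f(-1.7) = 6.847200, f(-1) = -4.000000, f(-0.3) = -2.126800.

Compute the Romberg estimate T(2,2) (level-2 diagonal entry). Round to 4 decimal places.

90.7576

T(0,0) (trapezoid, 1 panel, h=2.8000): 242.533760
T(1,0) (trapezoid, 2 panels, h=1.4000): 130.852960
T(2,0) (trapezoid, 4 panels, h=0.7000): 100.915920
T(1,1) = 130.852960 + (130.852960 − 242.533760)/3 = 93.626027
T(2,1) = 100.915920 + (100.915920 − 130.852960)/3 = 90.936907
T(2,2) = 90.936907 + (90.936907 − 93.626027)/15 = 90.757632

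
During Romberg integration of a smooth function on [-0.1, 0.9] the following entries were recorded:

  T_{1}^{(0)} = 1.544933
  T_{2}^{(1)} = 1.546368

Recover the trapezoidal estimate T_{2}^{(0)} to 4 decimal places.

From T_{2}^{(1)} = (4·T_{2}^{(0)} − T_{1}^{(0)})/3, solve for T_{2}^{(0)}:
4·T_{2}^{(0)} = 3·1.546368 + 1.544933 = 6.184037
T_{2}^{(0)} = 1.546009

1.5460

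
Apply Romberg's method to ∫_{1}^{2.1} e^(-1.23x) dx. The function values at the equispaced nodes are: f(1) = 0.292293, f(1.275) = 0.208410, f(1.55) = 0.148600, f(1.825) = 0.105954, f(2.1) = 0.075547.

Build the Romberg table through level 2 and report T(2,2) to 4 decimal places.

0.1762

T(0,0) (trapezoid, 1 panel, h=1.1000): 0.202312
T(1,0) (trapezoid, 2 panels, h=0.5500): 0.182886
T(2,0) (trapezoid, 4 panels, h=0.2750): 0.177893
T(1,1) = 0.182886 + (0.182886 − 0.202312)/3 = 0.176411
T(2,1) = 0.177893 + (0.177893 − 0.182886)/3 = 0.176229
T(2,2) = 0.176229 + (0.176229 − 0.176411)/15 = 0.176217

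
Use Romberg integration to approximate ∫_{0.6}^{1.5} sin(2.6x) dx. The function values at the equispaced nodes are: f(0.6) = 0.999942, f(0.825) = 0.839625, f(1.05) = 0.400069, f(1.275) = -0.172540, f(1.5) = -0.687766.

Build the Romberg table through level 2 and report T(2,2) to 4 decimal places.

0.2833

T(0,0) (trapezoid, 1 panel, h=0.9000): 0.140479
T(1,0) (trapezoid, 2 panels, h=0.4500): 0.250271
T(2,0) (trapezoid, 4 panels, h=0.2250): 0.275229
T(1,1) = 0.250271 + (0.250271 − 0.140479)/3 = 0.286868
T(2,1) = 0.275229 + (0.275229 − 0.250271)/3 = 0.283548
T(2,2) = 0.283548 + (0.283548 − 0.286868)/15 = 0.283327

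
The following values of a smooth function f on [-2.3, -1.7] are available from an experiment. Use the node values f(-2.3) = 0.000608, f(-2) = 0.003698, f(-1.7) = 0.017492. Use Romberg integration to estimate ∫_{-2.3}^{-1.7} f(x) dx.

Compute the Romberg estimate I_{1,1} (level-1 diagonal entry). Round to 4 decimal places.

I_{0,0} (trapezoid, 1 panel, h=0.6000): 0.005430
I_{1,0} (trapezoid, 2 panels, h=0.3000): 0.003824
I_{1,1} = 0.003824 + (0.003824 − 0.005430)/3 = 0.003289

0.0033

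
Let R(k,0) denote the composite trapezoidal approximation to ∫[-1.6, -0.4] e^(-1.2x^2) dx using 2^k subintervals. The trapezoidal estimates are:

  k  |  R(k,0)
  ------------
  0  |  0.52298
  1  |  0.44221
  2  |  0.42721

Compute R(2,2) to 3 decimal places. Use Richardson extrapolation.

0.423

Richardson extrapolation on the trapezoidal column (denominator 4−1=3):
R(1,1) = (4·0.44221 − 0.52298) / 3 = 0.41529
R(2,1) = (4·0.42721 − 0.44221) / 3 = 0.42221
R(2,2) = 0.42221 + (0.42221 − 0.41529)/15 = 0.42267
(Column j=1 coincides with Simpson's rule on the same nodes.)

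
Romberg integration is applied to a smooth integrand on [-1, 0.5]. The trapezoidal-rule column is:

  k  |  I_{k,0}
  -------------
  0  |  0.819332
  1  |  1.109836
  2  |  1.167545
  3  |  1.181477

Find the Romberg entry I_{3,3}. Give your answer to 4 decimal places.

Richardson extrapolation on the trapezoidal column (denominator 4−1=3):
I_{1,1} = 1.109836 + (1.109836 − 0.819332)/3 = 1.206671
I_{2,1} = (4·1.167545 − 1.109836) / 3 = 1.186781
I_{3,1} = (4·1.181477 − 1.167545) / 3 = 1.186121
I_{2,2} = 1.186781 + (1.186781 − 1.206671)/15 = 1.185455
I_{3,2} = 1.186121 + (1.186121 − 1.186781)/15 = 1.186077
I_{3,3} = 1.186077 + (1.186077 − 1.185455)/63 = 1.186087
(Column j=1 coincides with Simpson's rule on the same nodes.)

1.1861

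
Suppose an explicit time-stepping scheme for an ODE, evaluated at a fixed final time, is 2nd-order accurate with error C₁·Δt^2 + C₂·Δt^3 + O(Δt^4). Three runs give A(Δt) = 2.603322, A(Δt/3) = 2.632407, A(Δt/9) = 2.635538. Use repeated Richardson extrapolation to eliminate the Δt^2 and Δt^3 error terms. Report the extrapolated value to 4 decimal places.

2.6359

First eliminate the Δt^2 term (factor 3^2 = 9):
  B₁ = (9·2.632407 − 2.603322)/8 = 2.636043
  B₂ = (9·2.635538 − 2.632407)/8 = 2.635929
Then eliminate the Δt^3 term (factor 3^3 = 27):
  (27·2.635929 − 2.636043)/26 = 2.635925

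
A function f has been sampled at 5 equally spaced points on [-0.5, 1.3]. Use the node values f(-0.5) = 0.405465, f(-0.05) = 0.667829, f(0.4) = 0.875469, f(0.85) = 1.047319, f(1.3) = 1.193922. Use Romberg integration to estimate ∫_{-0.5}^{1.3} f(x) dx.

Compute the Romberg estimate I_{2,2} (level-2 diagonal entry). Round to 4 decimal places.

I_{0,0} (trapezoid, 1 panel, h=1.8000): 1.439448
I_{1,0} (trapezoid, 2 panels, h=0.9000): 1.507646
I_{2,0} (trapezoid, 4 panels, h=0.4500): 1.525640
I_{1,1} = 1.507646 + (1.507646 − 1.439448)/3 = 1.530379
I_{2,1} = 1.525640 + (1.525640 − 1.507646)/3 = 1.531638
I_{2,2} = 1.531638 + (1.531638 − 1.530379)/15 = 1.531722

1.5317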